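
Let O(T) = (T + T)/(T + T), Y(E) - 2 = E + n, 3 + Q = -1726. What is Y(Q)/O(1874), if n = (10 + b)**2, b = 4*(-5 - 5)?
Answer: -827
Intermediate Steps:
Q = -1729 (Q = -3 - 1726 = -1729)
b = -40 (b = 4*(-10) = -40)
n = 900 (n = (10 - 40)**2 = (-30)**2 = 900)
Y(E) = 902 + E (Y(E) = 2 + (E + 900) = 2 + (900 + E) = 902 + E)
O(T) = 1 (O(T) = (2*T)/((2*T)) = (2*T)*(1/(2*T)) = 1)
Y(Q)/O(1874) = (902 - 1729)/1 = -827*1 = -827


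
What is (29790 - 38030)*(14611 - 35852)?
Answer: 175025840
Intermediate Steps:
(29790 - 38030)*(14611 - 35852) = -8240*(-21241) = 175025840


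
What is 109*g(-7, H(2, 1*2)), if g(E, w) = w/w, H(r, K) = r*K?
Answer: 109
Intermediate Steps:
H(r, K) = K*r
g(E, w) = 1
109*g(-7, H(2, 1*2)) = 109*1 = 109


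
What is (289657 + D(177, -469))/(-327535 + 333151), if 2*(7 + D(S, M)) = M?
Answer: 578831/11232 ≈ 51.534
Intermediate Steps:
D(S, M) = -7 + M/2
(289657 + D(177, -469))/(-327535 + 333151) = (289657 + (-7 + (1/2)*(-469)))/(-327535 + 333151) = (289657 + (-7 - 469/2))/5616 = (289657 - 483/2)*(1/5616) = (578831/2)*(1/5616) = 578831/11232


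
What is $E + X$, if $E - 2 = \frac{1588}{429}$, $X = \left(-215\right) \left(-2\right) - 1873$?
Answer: $- \frac{616601}{429} \approx -1437.3$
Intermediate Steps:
$X = -1443$ ($X = 430 - 1873 = -1443$)
$E = \frac{2446}{429}$ ($E = 2 + \frac{1588}{429} = \frac{2446}{429} \approx 5.7016$)
$E + X = \frac{2446}{429} - 1443 = - \frac{616601}{429}$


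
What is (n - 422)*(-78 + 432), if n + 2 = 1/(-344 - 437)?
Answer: -117225330/781 ≈ -1.5010e+5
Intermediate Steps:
n = -1563/781 (n = -2 + 1/(-344 - 437) = -2 + 1/(-781) = -2 - 1/781 = -1563/781 ≈ -2.0013)
(n - 422)*(-78 + 432) = (-1563/781 - 422)*(-78 + 432) = -331145/781*354 = -117225330/781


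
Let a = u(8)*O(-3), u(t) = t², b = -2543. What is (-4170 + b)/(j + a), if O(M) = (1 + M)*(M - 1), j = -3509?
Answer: 6713/2997 ≈ 2.2399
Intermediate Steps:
O(M) = (1 + M)*(-1 + M)
a = 512 (a = 8²*(-1 + (-3)²) = 64*(-1 + 9) = 64*8 = 512)
(-4170 + b)/(j + a) = (-4170 - 2543)/(-3509 + 512) = -6713/(-2997) = -6713*(-1/2997) = 6713/2997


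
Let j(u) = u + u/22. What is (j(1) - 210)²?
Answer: 21132409/484 ≈ 43662.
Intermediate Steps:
j(u) = 23*u/22 (j(u) = u + u*(1/22) = u + u/22 = 23*u/22)
(j(1) - 210)² = ((23/22)*1 - 210)² = (23/22 - 210)² = (-4597/22)² = 21132409/484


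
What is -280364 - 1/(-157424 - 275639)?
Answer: -121415274931/433063 ≈ -2.8036e+5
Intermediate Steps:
-280364 - 1/(-157424 - 275639) = -280364 - 1/(-433063) = -280364 - 1*(-1/433063) = -280364 + 1/433063 = -121415274931/433063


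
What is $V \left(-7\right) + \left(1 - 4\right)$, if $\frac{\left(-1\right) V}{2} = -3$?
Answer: $-45$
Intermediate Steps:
$V = 6$ ($V = \left(-2\right) \left(-3\right) = 6$)
$V \left(-7\right) + \left(1 - 4\right) = 6 \left(-7\right) + \left(1 - 4\right) = -42 - 3 = -45$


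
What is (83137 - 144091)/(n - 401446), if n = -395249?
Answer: 20318/265565 ≈ 0.076509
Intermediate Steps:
(83137 - 144091)/(n - 401446) = (83137 - 144091)/(-395249 - 401446) = -60954/(-796695) = -60954*(-1/796695) = 20318/265565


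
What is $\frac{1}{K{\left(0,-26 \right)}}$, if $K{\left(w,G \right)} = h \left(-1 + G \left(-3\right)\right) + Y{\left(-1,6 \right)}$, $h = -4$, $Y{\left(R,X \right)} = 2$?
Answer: $- \frac{1}{306} \approx -0.003268$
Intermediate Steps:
$K{\left(w,G \right)} = 6 + 12 G$ ($K{\left(w,G \right)} = - 4 \left(-1 + G \left(-3\right)\right) + 2 = - 4 \left(-1 - 3 G\right) + 2 = \left(4 + 12 G\right) + 2 = 6 + 12 G$)
$\frac{1}{K{\left(0,-26 \right)}} = \frac{1}{6 + 12 \left(-26\right)} = \frac{1}{6 - 312} = \frac{1}{-306} = - \frac{1}{306}$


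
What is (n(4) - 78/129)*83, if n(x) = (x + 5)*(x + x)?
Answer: 254810/43 ≈ 5925.8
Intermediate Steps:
n(x) = 2*x*(5 + x) (n(x) = (5 + x)*(2*x) = 2*x*(5 + x))
(n(4) - 78/129)*83 = (2*4*(5 + 4) - 78/129)*83 = (2*4*9 - 78*1/129)*83 = (72 - 26/43)*83 = (3070/43)*83 = 254810/43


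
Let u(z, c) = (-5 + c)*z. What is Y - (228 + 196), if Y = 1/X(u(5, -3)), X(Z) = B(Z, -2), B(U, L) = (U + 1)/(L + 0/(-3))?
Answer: -16534/39 ≈ -423.95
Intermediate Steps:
B(U, L) = (1 + U)/L (B(U, L) = (1 + U)/(L + 0*(-⅓)) = (1 + U)/(L + 0) = (1 + U)/L)
u(z, c) = z*(-5 + c)
X(Z) = -½ - Z/2 (X(Z) = (1 + Z)/(-2) = -(1 + Z)/2 = -½ - Z/2)
Y = 2/39 (Y = 1/(-½ - 5*(-5 - 3)/2) = 1/(-½ - 5*(-8)/2) = 1/(-½ - ½*(-40)) = 1/(-½ + 20) = 1/(39/2) = 2/39 ≈ 0.051282)
Y - (228 + 196) = 2/39 - (228 + 196) = 2/39 - 1*424 = 2/39 - 424 = -16534/39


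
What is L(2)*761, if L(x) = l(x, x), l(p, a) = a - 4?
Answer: -1522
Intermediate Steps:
l(p, a) = -4 + a
L(x) = -4 + x
L(2)*761 = (-4 + 2)*761 = -2*761 = -1522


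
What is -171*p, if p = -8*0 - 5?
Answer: 855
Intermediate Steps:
p = -5 (p = 0 - 5 = -5)
-171*p = -171*(-5) = 855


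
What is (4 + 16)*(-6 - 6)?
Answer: -240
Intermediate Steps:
(4 + 16)*(-6 - 6) = 20*(-12) = -240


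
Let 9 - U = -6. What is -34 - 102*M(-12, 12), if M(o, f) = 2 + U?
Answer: -1768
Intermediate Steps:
U = 15 (U = 9 - 1*(-6) = 9 + 6 = 15)
M(o, f) = 17 (M(o, f) = 2 + 15 = 17)
-34 - 102*M(-12, 12) = -34 - 102*17 = -34 - 1734 = -1768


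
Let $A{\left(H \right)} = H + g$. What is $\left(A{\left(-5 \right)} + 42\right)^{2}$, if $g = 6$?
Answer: $1849$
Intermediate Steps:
$A{\left(H \right)} = 6 + H$ ($A{\left(H \right)} = H + 6 = 6 + H$)
$\left(A{\left(-5 \right)} + 42\right)^{2} = \left(\left(6 - 5\right) + 42\right)^{2} = \left(1 + 42\right)^{2} = 43^{2} = 1849$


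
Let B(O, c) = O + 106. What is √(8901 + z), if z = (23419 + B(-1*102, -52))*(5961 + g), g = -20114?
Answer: I*√331496818 ≈ 18207.0*I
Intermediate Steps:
B(O, c) = 106 + O
z = -331505719 (z = (23419 + (106 - 1*102))*(5961 - 20114) = (23419 + (106 - 102))*(-14153) = (23419 + 4)*(-14153) = 23423*(-14153) = -331505719)
√(8901 + z) = √(8901 - 331505719) = √(-331496818) = I*√331496818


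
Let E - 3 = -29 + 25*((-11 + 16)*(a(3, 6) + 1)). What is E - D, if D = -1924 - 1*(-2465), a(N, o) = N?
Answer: -67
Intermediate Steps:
D = 541 (D = -1924 + 2465 = 541)
E = 474 (E = 3 + (-29 + 25*((-11 + 16)*(3 + 1))) = 3 + (-29 + 25*(5*4)) = 3 + (-29 + 25*20) = 3 + (-29 + 500) = 3 + 471 = 474)
E - D = 474 - 1*541 = 474 - 541 = -67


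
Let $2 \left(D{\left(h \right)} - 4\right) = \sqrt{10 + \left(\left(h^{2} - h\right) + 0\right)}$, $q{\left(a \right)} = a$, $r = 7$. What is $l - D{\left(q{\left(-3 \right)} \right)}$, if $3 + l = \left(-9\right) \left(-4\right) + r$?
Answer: $36 - \frac{\sqrt{22}}{2} \approx 33.655$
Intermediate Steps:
$D{\left(h \right)} = 4 + \frac{\sqrt{10 + h^{2} - h}}{2}$ ($D{\left(h \right)} = 4 + \frac{\sqrt{10 + \left(\left(h^{2} - h\right) + 0\right)}}{2} = 4 + \frac{\sqrt{10 + \left(h^{2} - h\right)}}{2} = 4 + \frac{\sqrt{10 + h^{2} - h}}{2}$)
$l = 40$ ($l = -3 + \left(\left(-9\right) \left(-4\right) + 7\right) = -3 + \left(36 + 7\right) = -3 + 43 = 40$)
$l - D{\left(q{\left(-3 \right)} \right)} = 40 - \left(4 + \frac{\sqrt{10 + \left(-3\right)^{2} - -3}}{2}\right) = 40 - \left(4 + \frac{\sqrt{10 + 9 + 3}}{2}\right) = 40 - \left(4 + \frac{\sqrt{22}}{2}\right) = 36 - \frac{\sqrt{22}}{2}$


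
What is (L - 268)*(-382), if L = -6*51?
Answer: 219268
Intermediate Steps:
L = -306
(L - 268)*(-382) = (-306 - 268)*(-382) = -574*(-382) = 219268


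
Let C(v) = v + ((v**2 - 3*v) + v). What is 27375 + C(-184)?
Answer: 61415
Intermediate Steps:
C(v) = v**2 - v (C(v) = v + (v**2 - 2*v) = v**2 - v)
27375 + C(-184) = 27375 - 184*(-1 - 184) = 27375 - 184*(-185) = 27375 + 34040 = 61415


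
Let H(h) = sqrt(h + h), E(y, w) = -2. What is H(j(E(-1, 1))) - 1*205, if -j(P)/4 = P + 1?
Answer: -205 + 2*sqrt(2) ≈ -202.17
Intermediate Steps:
j(P) = -4 - 4*P (j(P) = -4*(P + 1) = -4*(1 + P) = -4 - 4*P)
H(h) = sqrt(2)*sqrt(h) (H(h) = sqrt(2*h) = sqrt(2)*sqrt(h))
H(j(E(-1, 1))) - 1*205 = sqrt(2)*sqrt(-4 - 4*(-2)) - 1*205 = sqrt(2)*sqrt(-4 + 8) - 205 = sqrt(2)*sqrt(4) - 205 = sqrt(2)*2 - 205 = 2*sqrt(2) - 205 = -205 + 2*sqrt(2)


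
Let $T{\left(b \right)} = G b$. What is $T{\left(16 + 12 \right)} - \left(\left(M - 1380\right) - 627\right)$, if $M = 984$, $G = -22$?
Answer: $407$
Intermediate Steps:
$T{\left(b \right)} = - 22 b$
$T{\left(16 + 12 \right)} - \left(\left(M - 1380\right) - 627\right) = - 22 \left(16 + 12\right) - \left(\left(984 - 1380\right) - 627\right) = \left(-22\right) 28 - \left(-396 - 627\right) = -616 - -1023 = -616 + 1023 = 407$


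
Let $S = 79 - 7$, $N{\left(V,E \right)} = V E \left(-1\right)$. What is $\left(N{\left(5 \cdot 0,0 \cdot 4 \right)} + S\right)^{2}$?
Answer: $5184$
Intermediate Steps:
$N{\left(V,E \right)} = - E V$ ($N{\left(V,E \right)} = E V \left(-1\right) = - E V$)
$S = 72$ ($S = 79 - 7 = 72$)
$\left(N{\left(5 \cdot 0,0 \cdot 4 \right)} + S\right)^{2} = \left(- 0 \cdot 4 \cdot 5 \cdot 0 + 72\right)^{2} = \left(\left(-1\right) 0 \cdot 0 + 72\right)^{2} = \left(0 + 72\right)^{2} = 72^{2} = 5184$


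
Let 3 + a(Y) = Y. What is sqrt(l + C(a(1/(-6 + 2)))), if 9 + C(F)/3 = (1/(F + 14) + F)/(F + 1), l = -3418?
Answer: I*sqrt(6362022)/43 ≈ 58.658*I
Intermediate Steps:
a(Y) = -3 + Y
C(F) = -27 + 3*(F + 1/(14 + F))/(1 + F) (C(F) = -27 + 3*((1/(F + 14) + F)/(F + 1)) = -27 + 3*((1/(14 + F) + F)/(1 + F)) = -27 + 3*((F + 1/(14 + F))/(1 + F)) = -27 + 3*(F + 1/(14 + F))/(1 + F))
sqrt(l + C(a(1/(-6 + 2)))) = sqrt(-3418 + 3*(-125 - 121*(-3 + 1/(-6 + 2)) - 8*(-3 + 1/(-6 + 2))**2)/(14 + (-3 + 1/(-6 + 2))**2 + 15*(-3 + 1/(-6 + 2)))) = sqrt(-3418 + 3*(-125 - 121*(-3 + 1/(-4)) - 8*(-3 + 1/(-4))**2)/(14 + (-3 + 1/(-4))**2 + 15*(-3 + 1/(-4)))) = sqrt(-3418 + 3*(-125 - 121*(-3 - 1/4) - 8*(-3 - 1/4)**2)/(14 + (-3 - 1/4)**2 + 15*(-3 - 1/4))) = sqrt(-3418 + 3*(-125 - 121*(-13/4) - 8*(-13/4)**2)/(14 + (-13/4)**2 + 15*(-13/4))) = sqrt(-3418 + 3*(-125 + 1573/4 - 8*169/16)/(14 + 169/16 - 195/4)) = sqrt(-3418 + 3*(-125 + 1573/4 - 169/2)/(-387/16)) = sqrt(-3418 + 3*(-16/387)*(735/4)) = sqrt(-3418 - 980/43) = sqrt(-147954/43) = I*sqrt(6362022)/43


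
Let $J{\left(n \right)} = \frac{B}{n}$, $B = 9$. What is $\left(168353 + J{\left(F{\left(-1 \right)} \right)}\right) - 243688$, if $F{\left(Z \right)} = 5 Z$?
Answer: $- \frac{376684}{5} \approx -75337.0$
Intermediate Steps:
$J{\left(n \right)} = \frac{9}{n}$ ($J{\left(n \right)} = \frac{1}{n} 9 = \frac{9}{n}$)
$\left(168353 + J{\left(F{\left(-1 \right)} \right)}\right) - 243688 = \left(168353 + \frac{9}{5 \left(-1\right)}\right) - 243688 = \left(168353 + \frac{9}{-5}\right) - 243688 = \left(168353 + 9 \left(- \frac{1}{5}\right)\right) - 243688 = \left(168353 - \frac{9}{5}\right) - 243688 = \frac{841756}{5} - 243688 = - \frac{376684}{5}$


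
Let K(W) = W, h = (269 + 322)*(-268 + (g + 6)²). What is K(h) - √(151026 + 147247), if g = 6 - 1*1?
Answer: -86877 - √298273 ≈ -87423.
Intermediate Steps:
g = 5 (g = 6 - 1 = 5)
h = -86877 (h = (269 + 322)*(-268 + (5 + 6)²) = 591*(-268 + 11²) = 591*(-268 + 121) = 591*(-147) = -86877)
K(h) - √(151026 + 147247) = -86877 - √(151026 + 147247) = -86877 - √298273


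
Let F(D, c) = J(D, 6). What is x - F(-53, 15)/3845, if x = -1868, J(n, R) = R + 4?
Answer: -1436494/769 ≈ -1868.0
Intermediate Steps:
J(n, R) = 4 + R
F(D, c) = 10 (F(D, c) = 4 + 6 = 10)
x - F(-53, 15)/3845 = -1868 - 10/3845 = -1868 - 1*2/769 = -1868 - 2/769 = -1436494/769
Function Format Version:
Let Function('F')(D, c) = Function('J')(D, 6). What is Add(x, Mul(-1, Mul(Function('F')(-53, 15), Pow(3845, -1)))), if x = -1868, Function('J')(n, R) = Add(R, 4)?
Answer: Rational(-1436494, 769) ≈ -1868.0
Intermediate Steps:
Function('J')(n, R) = Add(4, R)
Function('F')(D, c) = 10 (Function('F')(D, c) = Add(4, 6) = 10)
Add(x, Mul(-1, Mul(Function('F')(-53, 15), Pow(3845, -1)))) = Add(-1868, Mul(-1, Mul(10, Pow(3845, -1)))) = Add(-1868, Mul(-1, Mul(10, Rational(1, 3845)))) = Add(-1868, Mul(-1, Rational(2, 769))) = Add(-1868, Rational(-2, 769)) = Rational(-1436494, 769)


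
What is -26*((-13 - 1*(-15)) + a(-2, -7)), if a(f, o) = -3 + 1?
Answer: 0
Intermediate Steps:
a(f, o) = -2
-26*((-13 - 1*(-15)) + a(-2, -7)) = -26*((-13 - 1*(-15)) - 2) = -26*((-13 + 15) - 2) = -26*(2 - 2) = -26*0 = 0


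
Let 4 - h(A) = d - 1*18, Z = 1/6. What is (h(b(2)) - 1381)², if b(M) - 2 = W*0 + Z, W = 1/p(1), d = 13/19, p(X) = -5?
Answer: 667395556/361 ≈ 1.8487e+6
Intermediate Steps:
Z = ⅙ (Z = 1*(⅙) = ⅙ ≈ 0.16667)
d = 13/19 (d = 13*(1/19) = 13/19 ≈ 0.68421)
W = -⅕ (W = 1/(-5) = -⅕ ≈ -0.20000)
b(M) = 13/6 (b(M) = 2 + (-⅕*0 + ⅙) = 2 + (0 + ⅙) = 2 + ⅙ = 13/6)
h(A) = 405/19 (h(A) = 4 - (13/19 - 1*18) = 4 - (13/19 - 18) = 4 - 1*(-329/19) = 4 + 329/19 = 405/19)
(h(b(2)) - 1381)² = (405/19 - 1381)² = (-25834/19)² = 667395556/361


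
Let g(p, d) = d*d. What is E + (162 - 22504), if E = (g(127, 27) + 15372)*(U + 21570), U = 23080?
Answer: 718887308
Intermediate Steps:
g(p, d) = d²
E = 718909650 (E = (27² + 15372)*(23080 + 21570) = (729 + 15372)*44650 = 16101*44650 = 718909650)
E + (162 - 22504) = 718909650 + (162 - 22504) = 718909650 - 22342 = 718887308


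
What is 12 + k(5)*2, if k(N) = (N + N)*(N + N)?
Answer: 212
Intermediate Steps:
k(N) = 4*N² (k(N) = (2*N)*(2*N) = 4*N²)
12 + k(5)*2 = 12 + (4*5²)*2 = 12 + (4*25)*2 = 12 + 100*2 = 12 + 200 = 212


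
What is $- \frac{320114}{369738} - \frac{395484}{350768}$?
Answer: $- \frac{32313901343}{16211532348} \approx -1.9933$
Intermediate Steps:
$- \frac{320114}{369738} - \frac{395484}{350768} = \left(-320114\right) \frac{1}{369738} - \frac{98871}{87692} = - \frac{160057}{184869} - \frac{98871}{87692} = - \frac{32313901343}{16211532348}$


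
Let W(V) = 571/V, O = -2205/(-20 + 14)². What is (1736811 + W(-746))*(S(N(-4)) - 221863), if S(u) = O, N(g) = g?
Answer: -1150153881168195/2984 ≈ -3.8544e+11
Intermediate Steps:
O = -245/4 (O = -2205/((-6)²) = -2205/36 = -2205*1/36 = -245/4 ≈ -61.250)
S(u) = -245/4
(1736811 + W(-746))*(S(N(-4)) - 221863) = (1736811 + 571/(-746))*(-245/4 - 221863) = (1736811 + 571*(-1/746))*(-887697/4) = (1736811 - 571/746)*(-887697/4) = (1295660435/746)*(-887697/4) = -1150153881168195/2984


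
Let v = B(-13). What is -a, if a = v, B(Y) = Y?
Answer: 13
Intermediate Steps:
v = -13
a = -13
-a = -1*(-13) = 13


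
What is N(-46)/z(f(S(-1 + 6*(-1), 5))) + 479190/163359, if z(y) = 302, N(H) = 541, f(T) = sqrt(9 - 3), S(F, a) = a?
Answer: 77697533/16444806 ≈ 4.7247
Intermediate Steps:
f(T) = sqrt(6)
N(-46)/z(f(S(-1 + 6*(-1), 5))) + 479190/163359 = 541/302 + 479190/163359 = 541*(1/302) + 479190*(1/163359) = 541/302 + 159730/54453 = 77697533/16444806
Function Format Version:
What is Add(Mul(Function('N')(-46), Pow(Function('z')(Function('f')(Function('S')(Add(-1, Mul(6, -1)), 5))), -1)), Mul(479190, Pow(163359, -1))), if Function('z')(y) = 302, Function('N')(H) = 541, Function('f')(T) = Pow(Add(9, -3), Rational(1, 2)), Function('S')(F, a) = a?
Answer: Rational(77697533, 16444806) ≈ 4.7247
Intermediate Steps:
Function('f')(T) = Pow(6, Rational(1, 2))
Add(Mul(Function('N')(-46), Pow(Function('z')(Function('f')(Function('S')(Add(-1, Mul(6, -1)), 5))), -1)), Mul(479190, Pow(163359, -1))) = Add(Mul(541, Pow(302, -1)), Mul(479190, Pow(163359, -1))) = Add(Mul(541, Rational(1, 302)), Mul(479190, Rational(1, 163359))) = Add(Rational(541, 302), Rational(159730, 54453)) = Rational(77697533, 16444806)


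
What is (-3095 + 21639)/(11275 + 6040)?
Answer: 18544/17315 ≈ 1.0710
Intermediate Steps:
(-3095 + 21639)/(11275 + 6040) = 18544/17315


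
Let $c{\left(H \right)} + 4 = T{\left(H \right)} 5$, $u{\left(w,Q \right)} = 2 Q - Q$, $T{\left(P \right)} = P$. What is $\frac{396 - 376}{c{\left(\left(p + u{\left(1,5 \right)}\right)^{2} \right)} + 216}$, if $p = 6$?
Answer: $\frac{20}{817} \approx 0.02448$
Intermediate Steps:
$u{\left(w,Q \right)} = Q$
$c{\left(H \right)} = -4 + 5 H$ ($c{\left(H \right)} = -4 + H 5 = -4 + 5 H$)
$\frac{396 - 376}{c{\left(\left(p + u{\left(1,5 \right)}\right)^{2} \right)} + 216} = \frac{396 - 376}{\left(-4 + 5 \left(6 + 5\right)^{2}\right) + 216} = \frac{20}{\left(-4 + 5 \cdot 11^{2}\right) + 216} = \frac{20}{\left(-4 + 5 \cdot 121\right) + 216} = \frac{20}{\left(-4 + 605\right) + 216} = \frac{20}{601 + 216} = \frac{20}{817}$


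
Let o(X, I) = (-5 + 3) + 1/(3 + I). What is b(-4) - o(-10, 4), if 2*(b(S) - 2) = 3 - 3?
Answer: 27/7 ≈ 3.8571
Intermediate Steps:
b(S) = 2 (b(S) = 2 + (3 - 3)/2 = 2 + (½)*0 = 2 + 0 = 2)
o(X, I) = -2 + 1/(3 + I)
b(-4) - o(-10, 4) = 2 - (-5 - 2*4)/(3 + 4) = 2 - (-5 - 8)/7 = 2 - (-13)/7 = 2 - 1*(-13/7) = 2 + 13/7 = 27/7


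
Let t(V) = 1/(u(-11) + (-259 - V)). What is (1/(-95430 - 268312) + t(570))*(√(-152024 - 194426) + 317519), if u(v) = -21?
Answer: -28941221812/77295175 - 1184924*I*√82/15459035 ≈ -374.42 - 0.69409*I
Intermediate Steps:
t(V) = 1/(-280 - V) (t(V) = 1/(-21 + (-259 - V)) = 1/(-280 - V))
(1/(-95430 - 268312) + t(570))*(√(-152024 - 194426) + 317519) = (1/(-95430 - 268312) - 1/(280 + 570))*(√(-152024 - 194426) + 317519) = (1/(-363742) - 1/850)*(√(-346450) + 317519) = (-1/363742 - 1*1/850)*(65*I*√82 + 317519) = (-1/363742 - 1/850)*(317519 + 65*I*√82) = -91148*(317519 + 65*I*√82)/77295175 = -28941221812/77295175 - 1184924*I*√82/15459035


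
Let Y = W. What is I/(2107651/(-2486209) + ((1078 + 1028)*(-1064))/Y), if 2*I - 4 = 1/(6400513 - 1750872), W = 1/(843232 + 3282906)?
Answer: -46239919690085/213762143604358864307834678 ≈ -2.1631e-13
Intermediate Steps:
W = 1/4126138 ≈ 2.4236e-7
Y = 1/4126138 ≈ 2.4236e-7
I = 18598565/9299282 (I = 2 + 1/(2*(6400513 - 1750872)) = 2 + (1/2)/4649641 = 2 + (1/2)*(1/4649641) = 2 + 1/9299282 = 18598565/9299282 ≈ 2.0000)
I/(2107651/(-2486209) + ((1078 + 1028)*(-1064))/Y) = 18598565/(9299282*(2107651/(-2486209) + ((1078 + 1028)*(-1064))/(1/4126138))) = 18598565/(9299282*(2107651*(-1/2486209) + (2106*(-1064))*4126138)) = 18598565/(9299282*(-2107651/2486209 - 2240784*4126138)) = 18598565/(9299282*(-2107651/2486209 - 9245784012192)) = 18598565/(9299282*(-22986951423169967779/2486209)) = (18598565/9299282)*(-2486209/22986951423169967779) = -46239919690085/213762143604358864307834678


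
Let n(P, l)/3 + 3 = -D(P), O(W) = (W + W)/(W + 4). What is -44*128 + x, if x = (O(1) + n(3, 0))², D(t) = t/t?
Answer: -137436/25 ≈ -5497.4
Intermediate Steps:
D(t) = 1
O(W) = 2*W/(4 + W) (O(W) = (2*W)/(4 + W) = 2*W/(4 + W))
n(P, l) = -12 (n(P, l) = -9 + 3*(-1*1) = -9 + 3*(-1) = -9 - 3 = -12)
x = 3364/25 (x = (2*1/(4 + 1) - 12)² = (2*1/5 - 12)² = (2*1*(⅕) - 12)² = (⅖ - 12)² = (-58/5)² = 3364/25 ≈ 134.56)
-44*128 + x = -44*128 + 3364/25 = -5632 + 3364/25 = -137436/25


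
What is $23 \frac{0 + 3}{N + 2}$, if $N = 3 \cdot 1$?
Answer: $\frac{69}{5} \approx 13.8$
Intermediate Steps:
$N = 3$
$23 \frac{0 + 3}{N + 2} = 23 \frac{0 + 3}{3 + 2} = 23 \cdot \frac{3}{5} = \frac{69}{5}$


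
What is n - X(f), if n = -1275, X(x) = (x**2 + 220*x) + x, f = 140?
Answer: -51815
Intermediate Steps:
X(x) = x**2 + 221*x
n - X(f) = -1275 - 140*(221 + 140) = -1275 - 140*361 = -1275 - 1*50540 = -1275 - 50540 = -51815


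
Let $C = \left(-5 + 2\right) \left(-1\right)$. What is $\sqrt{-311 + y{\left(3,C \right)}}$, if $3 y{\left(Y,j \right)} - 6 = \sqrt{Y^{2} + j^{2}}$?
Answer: $\sqrt{-309 + \sqrt{2}} \approx 17.538 i$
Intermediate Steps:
$C = 3$ ($C = \left(-3\right) \left(-1\right) = 3$)
$y{\left(Y,j \right)} = 2 + \frac{\sqrt{Y^{2} + j^{2}}}{3}$
$\sqrt{-311 + y{\left(3,C \right)}} = \sqrt{-311 + \left(2 + \frac{\sqrt{3^{2} + 3^{2}}}{3}\right)} = \sqrt{-311 + \left(2 + \frac{\sqrt{9 + 9}}{3}\right)} = \sqrt{-311 + \left(2 + \frac{\sqrt{18}}{3}\right)} = \sqrt{-311 + \left(2 + \frac{3 \sqrt{2}}{3}\right)} = \sqrt{-311 + \left(2 + \sqrt{2}\right)} = \sqrt{-309 + \sqrt{2}}$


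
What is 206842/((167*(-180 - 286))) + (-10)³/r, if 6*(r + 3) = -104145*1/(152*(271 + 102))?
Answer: 4373424509889/14587383701 ≈ 299.81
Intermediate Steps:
r = -374891/113392 (r = -3 + (-104145*1/(152*(271 + 102)))/6 = -3 + (-104145/(152*373))/6 = -3 + (-104145/56696)/6 = -3 + (-104145*1/56696)/6 = -3 + (⅙)*(-104145/56696) = -3 - 34715/113392 = -374891/113392 ≈ -3.3061)
206842/((167*(-180 - 286))) + (-10)³/r = 206842/((167*(-180 - 286))) + (-10)³/(-374891/113392) = 206842/((167*(-466))) - 1000*(-113392/374891) = 206842/(-77822) + 113392000/374891 = 206842*(-1/77822) + 113392000/374891 = -103421/38911 + 113392000/374891 = 4373424509889/14587383701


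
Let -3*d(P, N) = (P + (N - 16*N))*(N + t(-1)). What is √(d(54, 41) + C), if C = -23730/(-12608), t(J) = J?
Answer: √18583319290/1576 ≈ 86.498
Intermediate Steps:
d(P, N) = -(-1 + N)*(P - 15*N)/3 (d(P, N) = -(P + (N - 16*N))*(N - 1)/3 = -(P - 15*N)*(-1 + N)/3 = -(-1 + N)*(P - 15*N)/3)
C = 11865/6304 (C = -23730*(-1/12608) = 11865/6304 ≈ 1.8821)
√(d(54, 41) + C) = √((-5*41 + 5*41² + (⅓)*54 - ⅓*41*54) + 11865/6304) = √((-205 + 5*1681 + 18 - 738) + 11865/6304) = √((-205 + 8405 + 18 - 738) + 11865/6304) = √(7480 + 11865/6304) = √(47165785/6304) = √18583319290/1576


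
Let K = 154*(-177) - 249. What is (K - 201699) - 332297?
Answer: -561503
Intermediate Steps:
K = -27507 (K = -27258 - 249 = -27507)
(K - 201699) - 332297 = (-27507 - 201699) - 332297 = -229206 - 332297 = -561503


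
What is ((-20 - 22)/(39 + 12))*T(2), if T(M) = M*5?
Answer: -140/17 ≈ -8.2353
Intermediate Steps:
T(M) = 5*M
((-20 - 22)/(39 + 12))*T(2) = ((-20 - 22)/(39 + 12))*(5*2) = -42/51*10 = -42*1/51*10 = -14/17*10 = -140/17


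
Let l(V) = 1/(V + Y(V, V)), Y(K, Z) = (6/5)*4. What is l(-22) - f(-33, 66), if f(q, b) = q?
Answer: 2833/86 ≈ 32.942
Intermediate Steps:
Y(K, Z) = 24/5 (Y(K, Z) = (6*(1/5))*4 = (6/5)*4 = 24/5)
l(V) = 1/(24/5 + V) (l(V) = 1/(V + 24/5) = 1/(24/5 + V))
l(-22) - f(-33, 66) = 5/(24 + 5*(-22)) - 1*(-33) = 5/(24 - 110) + 33 = 5/(-86) + 33 = 5*(-1/86) + 33 = -5/86 + 33 = 2833/86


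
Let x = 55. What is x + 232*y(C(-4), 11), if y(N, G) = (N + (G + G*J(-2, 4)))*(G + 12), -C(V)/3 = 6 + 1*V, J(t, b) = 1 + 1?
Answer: 144127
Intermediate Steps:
J(t, b) = 2
C(V) = -18 - 3*V (C(V) = -3*(6 + 1*V) = -3*(6 + V) = -18 - 3*V)
y(N, G) = (12 + G)*(N + 3*G) (y(N, G) = (N + (G + G*2))*(G + 12) = (N + (G + 2*G))*(12 + G) = (N + 3*G)*(12 + G) = (12 + G)*(N + 3*G))
x + 232*y(C(-4), 11) = 55 + 232*(3*11**2 + 12*(-18 - 3*(-4)) + 36*11 + 11*(-18 - 3*(-4))) = 55 + 232*(3*121 + 12*(-18 + 12) + 396 + 11*(-18 + 12)) = 55 + 232*(363 + 12*(-6) + 396 + 11*(-6)) = 55 + 232*(363 - 72 + 396 - 66) = 55 + 232*621 = 55 + 144072 = 144127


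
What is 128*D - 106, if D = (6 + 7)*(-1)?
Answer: -1770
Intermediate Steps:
D = -13 (D = 13*(-1) = -13)
128*D - 106 = 128*(-13) - 106 = -1664 - 106 = -1770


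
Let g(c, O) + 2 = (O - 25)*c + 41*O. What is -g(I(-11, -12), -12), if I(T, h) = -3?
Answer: 383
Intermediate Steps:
g(c, O) = -2 + 41*O + c*(-25 + O) (g(c, O) = -2 + ((O - 25)*c + 41*O) = -2 + ((-25 + O)*c + 41*O) = -2 + (c*(-25 + O) + 41*O) = -2 + (41*O + c*(-25 + O)) = -2 + 41*O + c*(-25 + O))
-g(I(-11, -12), -12) = -(-2 - 25*(-3) + 41*(-12) - 12*(-3)) = -(-2 + 75 - 492 + 36) = -1*(-383) = 383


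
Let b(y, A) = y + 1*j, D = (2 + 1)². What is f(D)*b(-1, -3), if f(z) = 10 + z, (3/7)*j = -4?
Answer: -589/3 ≈ -196.33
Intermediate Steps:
j = -28/3 (j = (7/3)*(-4) = -28/3 ≈ -9.3333)
D = 9 (D = 3² = 9)
b(y, A) = -28/3 + y (b(y, A) = y + 1*(-28/3) = y - 28/3 = -28/3 + y)
f(D)*b(-1, -3) = (10 + 9)*(-28/3 - 1) = 19*(-31/3) = -589/3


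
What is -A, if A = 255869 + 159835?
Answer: -415704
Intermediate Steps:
A = 415704
-A = -1*415704 = -415704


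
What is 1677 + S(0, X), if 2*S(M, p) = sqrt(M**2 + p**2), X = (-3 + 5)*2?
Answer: 1679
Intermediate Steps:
X = 4 (X = 2*2 = 4)
S(M, p) = sqrt(M**2 + p**2)/2
1677 + S(0, X) = 1677 + sqrt(0**2 + 4**2)/2 = 1677 + sqrt(0 + 16)/2 = 1677 + sqrt(16)/2 = 1677 + (1/2)*4 = 1677 + 2 = 1679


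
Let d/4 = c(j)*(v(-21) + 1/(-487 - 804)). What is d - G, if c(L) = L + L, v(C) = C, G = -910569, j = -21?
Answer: 1180099395/1291 ≈ 9.1410e+5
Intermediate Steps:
c(L) = 2*L
d = 4554816/1291 (d = 4*((2*(-21))*(-21 + 1/(-487 - 804))) = 4*(-42*(-21 + 1/(-1291))) = 4*(-42*(-21 - 1/1291)) = 4*(-42*(-27112/1291)) = 4*(1138704/1291) = 4554816/1291 ≈ 3528.1)
d - G = 4554816/1291 - 1*(-910569) = 4554816/1291 + 910569 = 1180099395/1291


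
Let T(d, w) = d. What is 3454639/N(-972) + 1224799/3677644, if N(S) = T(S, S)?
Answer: -46704933404/13142169 ≈ -3553.8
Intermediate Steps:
N(S) = S
3454639/N(-972) + 1224799/3677644 = 3454639/(-972) + 1224799/3677644 = 3454639*(-1/972) + 1224799*(1/3677644) = -3454639/972 + 72047/216332 = -46704933404/13142169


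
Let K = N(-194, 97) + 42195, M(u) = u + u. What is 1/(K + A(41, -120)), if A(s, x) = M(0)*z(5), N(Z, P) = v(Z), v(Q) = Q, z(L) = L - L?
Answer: 1/42001 ≈ 2.3809e-5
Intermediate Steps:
z(L) = 0
M(u) = 2*u
N(Z, P) = Z
A(s, x) = 0 (A(s, x) = (2*0)*0 = 0*0 = 0)
K = 42001 (K = -194 + 42195 = 42001)
1/(K + A(41, -120)) = 1/(42001 + 0) = 1/42001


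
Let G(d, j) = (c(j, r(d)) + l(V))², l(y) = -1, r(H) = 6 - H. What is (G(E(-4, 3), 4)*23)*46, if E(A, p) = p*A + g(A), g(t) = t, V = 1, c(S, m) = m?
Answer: 466578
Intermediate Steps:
E(A, p) = A + A*p (E(A, p) = p*A + A = A*p + A = A + A*p)
G(d, j) = (5 - d)² (G(d, j) = ((6 - d) - 1)² = (5 - d)²)
(G(E(-4, 3), 4)*23)*46 = ((-5 - 4*(1 + 3))²*23)*46 = ((-5 - 4*4)²*23)*46 = ((-5 - 16)²*23)*46 = ((-21)²*23)*46 = (441*23)*46 = 10143*46 = 466578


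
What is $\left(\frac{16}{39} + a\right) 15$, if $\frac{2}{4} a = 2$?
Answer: $\frac{860}{13} \approx 66.154$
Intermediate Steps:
$a = 4$ ($a = 2 \cdot 2 = 4$)
$\left(\frac{16}{39} + a\right) 15 = \left(\frac{16}{39} + 4\right) 15 = \frac{172}{39} \cdot 15 = \frac{860}{13}$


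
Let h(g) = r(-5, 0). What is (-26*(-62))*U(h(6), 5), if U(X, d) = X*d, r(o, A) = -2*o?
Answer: 80600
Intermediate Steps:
h(g) = 10 (h(g) = -2*(-5) = 10)
(-26*(-62))*U(h(6), 5) = (-26*(-62))*(10*5) = 1612*50 = 80600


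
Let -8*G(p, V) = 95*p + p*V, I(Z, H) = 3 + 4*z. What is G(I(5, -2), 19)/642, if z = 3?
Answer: -285/856 ≈ -0.33294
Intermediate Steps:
I(Z, H) = 15 (I(Z, H) = 3 + 4*3 = 3 + 12 = 15)
G(p, V) = -95*p/8 - V*p/8 (G(p, V) = -(95*p + p*V)/8 = -(95*p + V*p)/8 = -95*p/8 - V*p/8)
G(I(5, -2), 19)/642 = -1/8*15*(95 + 19)/642 = -1/8*15*114*(1/642) = -855/4*1/642 = -285/856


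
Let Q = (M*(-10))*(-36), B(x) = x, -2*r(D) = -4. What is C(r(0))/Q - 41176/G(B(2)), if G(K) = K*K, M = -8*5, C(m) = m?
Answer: -74116801/7200 ≈ -10294.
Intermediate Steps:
r(D) = 2 (r(D) = -1/2*(-4) = 2)
M = -40
G(K) = K**2
Q = -14400 (Q = -40*(-10)*(-36) = 400*(-36) = -14400)
C(r(0))/Q - 41176/G(B(2)) = 2/(-14400) - 41176/(2**2) = 2*(-1/14400) - 41176/4 = -1/7200 - 41176*1/4 = -1/7200 - 10294 = -74116801/7200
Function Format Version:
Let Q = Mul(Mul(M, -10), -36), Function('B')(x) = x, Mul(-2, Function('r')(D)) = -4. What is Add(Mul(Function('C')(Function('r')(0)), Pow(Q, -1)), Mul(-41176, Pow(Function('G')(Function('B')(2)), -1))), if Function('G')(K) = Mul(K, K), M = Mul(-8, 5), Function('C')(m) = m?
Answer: Rational(-74116801, 7200) ≈ -10294.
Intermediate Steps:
Function('r')(D) = 2 (Function('r')(D) = Mul(Rational(-1, 2), -4) = 2)
M = -40
Function('G')(K) = Pow(K, 2)
Q = -14400 (Q = Mul(Mul(-40, -10), -36) = Mul(400, -36) = -14400)
Add(Mul(Function('C')(Function('r')(0)), Pow(Q, -1)), Mul(-41176, Pow(Function('G')(Function('B')(2)), -1))) = Add(Mul(2, Pow(-14400, -1)), Mul(-41176, Pow(Pow(2, 2), -1))) = Add(Mul(2, Rational(-1, 14400)), Mul(-41176, Pow(4, -1))) = Add(Rational(-1, 7200), Mul(-41176, Rational(1, 4))) = Add(Rational(-1, 7200), -10294) = Rational(-74116801, 7200)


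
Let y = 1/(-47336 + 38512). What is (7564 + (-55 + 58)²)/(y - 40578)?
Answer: -66824152/358060273 ≈ -0.18663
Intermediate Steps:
y = -1/8824 (y = 1/(-8824) = -1/8824 ≈ -0.00011333)
(7564 + (-55 + 58)²)/(y - 40578) = (7564 + (-55 + 58)²)/(-1/8824 - 40578) = (7564 + 3²)/(-358060273/8824) = (7564 + 9)*(-8824/358060273) = 7573*(-8824/358060273) = -66824152/358060273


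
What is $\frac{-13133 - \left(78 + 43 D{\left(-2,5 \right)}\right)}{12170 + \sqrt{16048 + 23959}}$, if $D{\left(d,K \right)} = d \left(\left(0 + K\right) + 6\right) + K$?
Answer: $- \frac{151881600}{148068893} + \frac{12480 \sqrt{40007}}{148068893} \approx -1.0089$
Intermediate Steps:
$D{\left(d,K \right)} = K + d \left(6 + K\right)$ ($D{\left(d,K \right)} = d \left(K + 6\right) + K = d \left(6 + K\right) + K = K + d \left(6 + K\right)$)
$\frac{-13133 - \left(78 + 43 D{\left(-2,5 \right)}\right)}{12170 + \sqrt{16048 + 23959}} = \frac{-13133 - \left(78 + 43 \left(5 + 6 \left(-2\right) + 5 \left(-2\right)\right)\right)}{12170 + \sqrt{16048 + 23959}} = \frac{-13133 - \left(78 + 43 \left(5 - 12 - 10\right)\right)}{12170 + \sqrt{40007}} = \frac{-13133 - -653}{12170 + \sqrt{40007}} = \frac{-13133 + \left(731 - 78\right)}{12170 + \sqrt{40007}} = \frac{-13133 + 653}{12170 + \sqrt{40007}} = - \frac{12480}{12170 + \sqrt{40007}}$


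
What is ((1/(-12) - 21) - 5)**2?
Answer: 97969/144 ≈ 680.34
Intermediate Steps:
((1/(-12) - 21) - 5)**2 = ((-1/12 - 21) - 5)**2 = (-253/12 - 5)**2 = (-313/12)**2 = 97969/144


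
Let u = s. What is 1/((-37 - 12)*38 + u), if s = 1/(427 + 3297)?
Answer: -3724/6934087 ≈ -0.00053706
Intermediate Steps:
s = 1/3724 ≈ 0.00026853
u = 1/3724 ≈ 0.00026853
1/((-37 - 12)*38 + u) = 1/((-37 - 12)*38 + 1/3724) = 1/(-49*38 + 1/3724) = 1/(-1862 + 1/3724) = 1/(-6934087/3724) = -3724/6934087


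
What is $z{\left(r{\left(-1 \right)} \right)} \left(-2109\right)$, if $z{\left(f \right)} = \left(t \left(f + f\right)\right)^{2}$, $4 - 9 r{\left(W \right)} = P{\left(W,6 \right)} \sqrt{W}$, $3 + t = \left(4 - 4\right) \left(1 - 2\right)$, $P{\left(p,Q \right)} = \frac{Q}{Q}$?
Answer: $-14060 + \frac{22496 i}{3} \approx -14060.0 + 7498.7 i$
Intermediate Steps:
$P{\left(p,Q \right)} = 1$
$t = -3$ ($t = -3 + \left(4 - 4\right) \left(1 - 2\right) = -3 + 0 \left(-1\right) = -3 + 0 = -3$)
$r{\left(W \right)} = \frac{4}{9} - \frac{\sqrt{W}}{9}$ ($r{\left(W \right)} = \frac{4}{9} - \frac{1 \sqrt{W}}{9} = \frac{4}{9} - \frac{\sqrt{W}}{9}$)
$z{\left(f \right)} = 36 f^{2}$ ($z{\left(f \right)} = \left(- 3 \left(f + f\right)\right)^{2} = \left(- 3 \cdot 2 f\right)^{2} = \left(- 6 f\right)^{2} = 36 f^{2}$)
$z{\left(r{\left(-1 \right)} \right)} \left(-2109\right) = 36 \left(\frac{4}{9} - \frac{\sqrt{-1}}{9}\right)^{2} \left(-2109\right) = 36 \left(\frac{4}{9} - \frac{i}{9}\right)^{2} \left(-2109\right) = - 75924 \left(\frac{4}{9} - \frac{i}{9}\right)^{2}$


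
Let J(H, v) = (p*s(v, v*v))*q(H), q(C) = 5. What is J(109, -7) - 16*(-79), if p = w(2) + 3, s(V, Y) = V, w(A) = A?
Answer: 1089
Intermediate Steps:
p = 5 (p = 2 + 3 = 5)
J(H, v) = 25*v (J(H, v) = (5*v)*5 = 25*v)
J(109, -7) - 16*(-79) = 25*(-7) - 16*(-79) = -175 + 1264 = 1089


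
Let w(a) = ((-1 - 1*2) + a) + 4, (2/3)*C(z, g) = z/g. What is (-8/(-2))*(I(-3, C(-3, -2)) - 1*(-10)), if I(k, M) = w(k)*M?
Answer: 22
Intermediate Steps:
C(z, g) = 3*z/(2*g) (C(z, g) = 3*(z/g)/2 = 3*z/(2*g))
w(a) = 1 + a (w(a) = ((-1 - 2) + a) + 4 = (-3 + a) + 4 = 1 + a)
I(k, M) = M*(1 + k) (I(k, M) = (1 + k)*M = M*(1 + k))
(-8/(-2))*(I(-3, C(-3, -2)) - 1*(-10)) = (-8/(-2))*(((3/2)*(-3)/(-2))*(1 - 3) - 1*(-10)) = (-8*(-1)/2)*(((3/2)*(-3)*(-½))*(-2) + 10) = (-1*(-4))*((9/4)*(-2) + 10) = 4*(-9/2 + 10) = 4*(11/2) = 22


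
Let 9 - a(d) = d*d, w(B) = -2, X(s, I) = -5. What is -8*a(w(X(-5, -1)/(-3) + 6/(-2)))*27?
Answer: -1080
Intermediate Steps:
a(d) = 9 - d**2 (a(d) = 9 - d*d = 9 - d**2)
-8*a(w(X(-5, -1)/(-3) + 6/(-2)))*27 = -8*(9 - 1*(-2)**2)*27 = -8*(9 - 1*4)*27 = -8*(9 - 4)*27 = -8*5*27 = -40*27 = -1080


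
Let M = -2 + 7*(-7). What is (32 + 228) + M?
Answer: 209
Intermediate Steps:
M = -51 (M = -2 - 49 = -51)
(32 + 228) + M = (32 + 228) - 51 = 260 - 51 = 209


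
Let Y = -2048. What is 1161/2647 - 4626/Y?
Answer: 7311375/2710528 ≈ 2.6974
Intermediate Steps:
1161/2647 - 4626/Y = 1161/2647 - 4626/(-2048) = 1161*(1/2647) - 4626*(-1/2048) = 1161/2647 + 2313/1024 = 7311375/2710528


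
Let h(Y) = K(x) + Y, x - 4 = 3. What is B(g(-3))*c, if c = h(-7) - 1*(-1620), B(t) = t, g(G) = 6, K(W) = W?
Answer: 9720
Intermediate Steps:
x = 7 (x = 4 + 3 = 7)
h(Y) = 7 + Y
c = 1620 (c = (7 - 7) - 1*(-1620) = 0 + 1620 = 1620)
B(g(-3))*c = 6*1620 = 9720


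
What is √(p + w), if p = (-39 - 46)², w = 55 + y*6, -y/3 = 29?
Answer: √6758 ≈ 82.207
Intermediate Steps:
y = -87 (y = -3*29 = -87)
w = -467 (w = 55 - 87*6 = 55 - 522 = -467)
p = 7225 (p = (-85)² = 7225)
√(p + w) = √(7225 - 467) = √6758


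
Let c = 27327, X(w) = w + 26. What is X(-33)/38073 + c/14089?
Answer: 148617464/76630071 ≈ 1.9394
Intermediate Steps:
X(w) = 26 + w
X(-33)/38073 + c/14089 = (26 - 33)/38073 + 27327/14089 = -7*1/38073 + 27327*(1/14089) = -1/5439 + 27327/14089 = 148617464/76630071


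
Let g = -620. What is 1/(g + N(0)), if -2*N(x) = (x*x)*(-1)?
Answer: -1/620 ≈ -0.0016129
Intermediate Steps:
N(x) = x²/2 (N(x) = -x*x*(-1)/2 = -x²*(-1)/2 = -(-1)*x²/2 = x²/2)
1/(g + N(0)) = 1/(-620 + (½)*0²) = 1/(-620 + (½)*0) = 1/(-620 + 0) = 1/(-620) = -1/620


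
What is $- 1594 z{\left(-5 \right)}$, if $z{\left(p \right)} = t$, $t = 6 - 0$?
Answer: $-9564$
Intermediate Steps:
$t = 6$ ($t = 6 + 0 = 6$)
$z{\left(p \right)} = 6$
$- 1594 z{\left(-5 \right)} = \left(-1594\right) 6 = -9564$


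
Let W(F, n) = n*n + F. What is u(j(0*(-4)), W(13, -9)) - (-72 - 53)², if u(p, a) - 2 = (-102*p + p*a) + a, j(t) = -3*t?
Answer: -15529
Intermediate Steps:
W(F, n) = F + n² (W(F, n) = n² + F = F + n²)
u(p, a) = 2 + a - 102*p + a*p (u(p, a) = 2 + ((-102*p + p*a) + a) = 2 + ((-102*p + a*p) + a) = 2 + (a - 102*p + a*p) = 2 + a - 102*p + a*p)
u(j(0*(-4)), W(13, -9)) - (-72 - 53)² = (2 + (13 + (-9)²) - (-306)*0*(-4) + (13 + (-9)²)*(-0*(-4))) - (-72 - 53)² = (2 + (13 + 81) - (-306)*0 + (13 + 81)*(-3*0)) - 1*(-125)² = (2 + 94 - 102*0 + 94*0) - 1*15625 = (2 + 94 + 0 + 0) - 15625 = 96 - 15625 = -15529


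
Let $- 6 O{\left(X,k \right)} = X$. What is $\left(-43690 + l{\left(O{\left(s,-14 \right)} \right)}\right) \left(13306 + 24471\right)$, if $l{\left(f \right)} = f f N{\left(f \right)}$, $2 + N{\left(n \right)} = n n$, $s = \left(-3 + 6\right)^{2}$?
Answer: $- \frac{26407294087}{16} \approx -1.6505 \cdot 10^{9}$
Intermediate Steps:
$s = 9$ ($s = 3^{2} = 9$)
$N{\left(n \right)} = -2 + n^{2}$ ($N{\left(n \right)} = -2 + n n = -2 + n^{2}$)
$O{\left(X,k \right)} = - \frac{X}{6}$
$l{\left(f \right)} = f^{2} \left(-2 + f^{2}\right)$ ($l{\left(f \right)} = f f \left(-2 + f^{2}\right) = f^{2} \left(-2 + f^{2}\right)$)
$\left(-43690 + l{\left(O{\left(s,-14 \right)} \right)}\right) \left(13306 + 24471\right) = \left(-43690 + \left(\left(- \frac{1}{6}\right) 9\right)^{2} \left(-2 + \left(\left(- \frac{1}{6}\right) 9\right)^{2}\right)\right) \left(13306 + 24471\right) = \left(-43690 + \left(- \frac{3}{2}\right)^{2} \left(-2 + \left(- \frac{3}{2}\right)^{2}\right)\right) 37777 = \left(-43690 + \frac{9 \left(-2 + \frac{9}{4}\right)}{4}\right) 37777 = \left(-43690 + \frac{9}{4} \cdot \frac{1}{4}\right) 37777 = \left(-43690 + \frac{9}{16}\right) 37777 = \left(- \frac{699031}{16}\right) 37777 = - \frac{26407294087}{16}$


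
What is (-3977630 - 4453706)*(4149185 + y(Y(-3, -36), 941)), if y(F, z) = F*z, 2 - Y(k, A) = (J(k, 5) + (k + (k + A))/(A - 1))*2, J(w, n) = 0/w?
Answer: -1294298056991160/37 ≈ -3.4981e+13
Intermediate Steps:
J(w, n) = 0
Y(k, A) = 2 - 2*(A + 2*k)/(-1 + A) (Y(k, A) = 2 - (0 + (k + (k + A))/(A - 1))*2 = 2 - (0 + (k + (A + k))/(-1 + A))*2 = 2 - (0 + (A + 2*k)/(-1 + A))*2 = 2 - (A + 2*k)/(-1 + A)*2 = 2 - 2*(A + 2*k)/(-1 + A))
(-3977630 - 4453706)*(4149185 + y(Y(-3, -36), 941)) = (-3977630 - 4453706)*(4149185 + (2*(-1 - 2*(-3))/(-1 - 36))*941) = -8431336*(4149185 + (2*(-1 + 6)/(-37))*941) = -8431336*(4149185 + (2*(-1/37)*5)*941) = -8431336*(4149185 - 10/37*941) = -8431336*(4149185 - 9410/37) = -8431336*153510435/37 = -1294298056991160/37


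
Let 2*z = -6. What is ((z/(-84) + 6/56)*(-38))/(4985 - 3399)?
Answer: -19/5551 ≈ -0.0034228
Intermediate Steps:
z = -3 (z = (½)*(-6) = -3)
((z/(-84) + 6/56)*(-38))/(4985 - 3399) = ((-3/(-84) + 6/56)*(-38))/(4985 - 3399) = ((-3*(-1/84) + 6*(1/56))*(-38))/1586 = ((1/28 + 3/28)*(-38))*(1/1586) = ((⅐)*(-38))*(1/1586) = -38/7*1/1586 = -19/5551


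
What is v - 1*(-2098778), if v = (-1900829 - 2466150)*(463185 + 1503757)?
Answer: -8589592309440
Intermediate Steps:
v = -8589594408218 (v = -4366979*1966942 = -8589594408218)
v - 1*(-2098778) = -8589594408218 - 1*(-2098778) = -8589594408218 + 2098778 = -8589592309440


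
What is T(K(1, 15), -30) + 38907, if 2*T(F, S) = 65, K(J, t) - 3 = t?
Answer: 77879/2 ≈ 38940.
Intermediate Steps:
K(J, t) = 3 + t
T(F, S) = 65/2 (T(F, S) = (½)*65 = 65/2)
T(K(1, 15), -30) + 38907 = 65/2 + 38907 = 77879/2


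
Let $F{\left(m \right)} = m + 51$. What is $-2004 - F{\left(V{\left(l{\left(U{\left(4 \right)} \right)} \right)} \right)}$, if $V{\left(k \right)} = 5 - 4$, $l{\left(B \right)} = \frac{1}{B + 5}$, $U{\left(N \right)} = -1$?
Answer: $-2056$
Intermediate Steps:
$l{\left(B \right)} = \frac{1}{5 + B}$
$V{\left(k \right)} = 1$ ($V{\left(k \right)} = 5 - 4 = 1$)
$F{\left(m \right)} = 51 + m$
$-2004 - F{\left(V{\left(l{\left(U{\left(4 \right)} \right)} \right)} \right)} = -2004 - \left(51 + 1\right) = -2004 - 52 = -2056$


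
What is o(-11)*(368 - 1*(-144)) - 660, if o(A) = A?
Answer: -6292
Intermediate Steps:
o(-11)*(368 - 1*(-144)) - 660 = -11*(368 - 1*(-144)) - 660 = -11*(368 + 144) - 660 = -11*512 - 660 = -5632 - 660 = -6292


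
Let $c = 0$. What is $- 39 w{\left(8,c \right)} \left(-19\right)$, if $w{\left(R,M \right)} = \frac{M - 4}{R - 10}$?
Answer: $1482$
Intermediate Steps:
$w{\left(R,M \right)} = \frac{-4 + M}{-10 + R}$
$- 39 w{\left(8,c \right)} \left(-19\right) = - 39 \frac{-4 + 0}{-10 + 8} \left(-19\right) = - 39 \frac{1}{-2} \left(-4\right) \left(-19\right) = - 39 \left(\left(- \frac{1}{2}\right) \left(-4\right)\right) \left(-19\right) = \left(-39\right) 2 \left(-19\right) = \left(-78\right) \left(-19\right) = 1482$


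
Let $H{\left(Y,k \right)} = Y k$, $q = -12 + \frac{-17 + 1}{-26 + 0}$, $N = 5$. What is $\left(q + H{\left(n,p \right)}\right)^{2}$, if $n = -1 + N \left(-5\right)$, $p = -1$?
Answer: $\frac{36100}{169} \approx 213.61$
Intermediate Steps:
$q = - \frac{148}{13}$ ($q = -12 - \frac{16}{-26} = -12 - - \frac{8}{13} = -12 + \frac{8}{13} = - \frac{148}{13} \approx -11.385$)
$n = -26$ ($n = -1 + 5 \left(-5\right) = -1 - 25 = -26$)
$\left(q + H{\left(n,p \right)}\right)^{2} = \left(- \frac{148}{13} - -26\right)^{2} = \left(- \frac{148}{13} + 26\right)^{2} = \left(\frac{190}{13}\right)^{2} = \frac{36100}{169}$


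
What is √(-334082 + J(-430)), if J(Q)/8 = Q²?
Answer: √1145118 ≈ 1070.1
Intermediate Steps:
J(Q) = 8*Q²
√(-334082 + J(-430)) = √(-334082 + 8*(-430)²) = √(-334082 + 8*184900) = √(-334082 + 1479200) = √1145118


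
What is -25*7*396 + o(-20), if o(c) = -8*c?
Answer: -69140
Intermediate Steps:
-25*7*396 + o(-20) = -25*7*396 - 8*(-20) = -175*396 + 160 = -69300 + 160 = -69140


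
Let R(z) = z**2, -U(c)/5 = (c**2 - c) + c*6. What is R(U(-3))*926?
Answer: 833400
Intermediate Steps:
U(c) = -25*c - 5*c**2 (U(c) = -5*((c**2 - c) + c*6) = -5*((c**2 - c) + 6*c) = -5*(c**2 + 5*c) = -25*c - 5*c**2)
R(U(-3))*926 = (-5*(-3)*(5 - 3))**2*926 = (-5*(-3)*2)**2*926 = 30**2*926 = 900*926 = 833400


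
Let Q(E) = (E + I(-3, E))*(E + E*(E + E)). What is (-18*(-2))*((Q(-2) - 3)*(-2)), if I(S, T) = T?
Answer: 1944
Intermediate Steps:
Q(E) = 2*E*(E + 2*E**2) (Q(E) = (E + E)*(E + E*(E + E)) = (2*E)*(E + E*(2*E)) = (2*E)*(E + 2*E**2) = 2*E*(E + 2*E**2))
(-18*(-2))*((Q(-2) - 3)*(-2)) = (-18*(-2))*(((-2)**2*(2 + 4*(-2)) - 3)*(-2)) = 36*((4*(2 - 8) - 3)*(-2)) = 36*((4*(-6) - 3)*(-2)) = 36*((-24 - 3)*(-2)) = 36*(-27*(-2)) = 36*54 = 1944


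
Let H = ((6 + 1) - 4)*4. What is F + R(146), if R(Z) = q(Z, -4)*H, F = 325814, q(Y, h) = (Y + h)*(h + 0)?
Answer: 318998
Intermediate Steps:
H = 12 (H = (7 - 4)*4 = 3*4 = 12)
q(Y, h) = h*(Y + h) (q(Y, h) = (Y + h)*h = h*(Y + h))
R(Z) = 192 - 48*Z (R(Z) = -4*(Z - 4)*12 = -4*(-4 + Z)*12 = (16 - 4*Z)*12 = 192 - 48*Z)
F + R(146) = 325814 + (192 - 48*146) = 325814 + (192 - 7008) = 325814 - 6816 = 318998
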